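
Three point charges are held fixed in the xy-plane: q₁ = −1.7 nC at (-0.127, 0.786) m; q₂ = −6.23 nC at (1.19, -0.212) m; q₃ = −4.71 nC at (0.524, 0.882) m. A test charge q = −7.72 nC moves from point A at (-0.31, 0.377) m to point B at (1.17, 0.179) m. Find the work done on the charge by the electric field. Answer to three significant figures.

-6.62×10⁻⁷ J

The work done by the electric force is W_field = −ΔU = −q(V_B − V_A) = q(V_A − V_B).
At A: distances to the source charges are 0.448 m, 1.61 m, 0.975 m; V_A = Σ kqᵢ/rᵢ = -112 V.
At B: distances to the source charges are 1.43 m, 0.392 m, 0.955 m; V_B = Σ kqᵢ/rᵢ = -198 V.
ΔV = V_B − V_A = -85.8 V.
W_field = −qΔV = −(-7.72×10⁻⁹ C)(-85.8 V) = -6.62×10⁻⁷ J.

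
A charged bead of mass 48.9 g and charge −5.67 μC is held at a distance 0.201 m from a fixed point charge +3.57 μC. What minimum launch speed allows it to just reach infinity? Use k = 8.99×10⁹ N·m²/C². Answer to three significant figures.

6.09 m/s

To just escape, total mechanical energy must reach zero at infinity: ½mv²_min + U = 0, so ½mv²_min = −U = |kQq|/r.
|U| = |kQq|/r = (8.99×10⁹ N·m²/C²)(3.57×10⁻⁶)(5.67×10⁻⁶)/(0.201) = 0.905 J.
v_min = √(2|U|/m) = √(2·0.905/0.0489) = 6.09 m/s.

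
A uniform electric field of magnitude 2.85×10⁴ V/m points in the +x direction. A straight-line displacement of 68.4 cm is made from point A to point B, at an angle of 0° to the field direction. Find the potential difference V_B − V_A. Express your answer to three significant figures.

-1.95×10⁴ V

Only the component of displacement along E changes the potential: ΔV = −E·d·cosθ.
ΔV = −(2.85×10⁴ V/m)(0.684 m)cos0° = -1.95×10⁴ V.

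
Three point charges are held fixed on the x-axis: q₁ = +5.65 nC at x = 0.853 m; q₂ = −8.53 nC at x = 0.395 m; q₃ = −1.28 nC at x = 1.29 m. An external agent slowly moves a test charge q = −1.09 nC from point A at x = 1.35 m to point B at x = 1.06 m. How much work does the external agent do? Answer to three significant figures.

-2.72×10⁻⁷ J

For quasistatic motion the external work equals the change in potential energy: W_ext = qΔV = q(V_B − V_A).
At A: distances to the source charges are 0.497 m, 0.955 m, 0.0600 m; V_A = Σ kqᵢ/rᵢ = -170 V.
At B: distances to the source charges are 0.207 m, 0.665 m, 0.230 m; V_B = Σ kqᵢ/rᵢ = 80.0 V.
ΔV = V_B − V_A = 250 V.
W_ext = qΔV = (-1.09×10⁻⁹ C)(250 V) = -2.72×10⁻⁷ J.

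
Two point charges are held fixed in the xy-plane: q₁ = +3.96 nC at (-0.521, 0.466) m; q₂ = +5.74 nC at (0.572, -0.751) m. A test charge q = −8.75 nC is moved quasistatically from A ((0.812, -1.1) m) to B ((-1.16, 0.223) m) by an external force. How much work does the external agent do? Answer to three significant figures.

5.35×10⁻⁷ J

For quasistatic motion the external work equals the change in potential energy: W_ext = qΔV = q(V_B − V_A).
At A: distances to the source charges are 2.06 m, 0.424 m; V_A = Σ kqᵢ/rᵢ = 139 V.
At B: distances to the source charges are 0.684 m, 1.99 m; V_B = Σ kqᵢ/rᵢ = 78.0 V.
ΔV = V_B − V_A = -61.1 V.
W_ext = qΔV = (-8.75×10⁻⁹ C)(-61.1 V) = 5.35×10⁻⁷ J.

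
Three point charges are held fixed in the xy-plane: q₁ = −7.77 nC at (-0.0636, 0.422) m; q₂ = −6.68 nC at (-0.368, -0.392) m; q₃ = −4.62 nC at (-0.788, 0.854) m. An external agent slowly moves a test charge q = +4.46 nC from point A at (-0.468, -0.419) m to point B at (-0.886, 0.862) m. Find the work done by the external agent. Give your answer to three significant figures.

6.45×10⁻⁷ J

For quasistatic motion the external work equals the change in potential energy: W_ext = qΔV = q(V_B − V_A).
At A: distances to the source charges are 0.933 m, 0.104 m, 1.31 m; V_A = Σ kqᵢ/rᵢ = -686 V.
At B: distances to the source charges are 0.933 m, 1.36 m, 0.0983 m; V_B = Σ kqᵢ/rᵢ = -542 V.
ΔV = V_B − V_A = 145 V.
W_ext = qΔV = (4.46×10⁻⁹ C)(145 V) = 6.45×10⁻⁷ J.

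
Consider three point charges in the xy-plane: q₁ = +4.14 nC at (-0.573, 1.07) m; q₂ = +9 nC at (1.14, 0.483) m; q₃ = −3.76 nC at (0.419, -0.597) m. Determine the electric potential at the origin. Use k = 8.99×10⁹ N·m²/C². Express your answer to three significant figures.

Electric potential is a scalar, so the contributions from each charge add algebraically: V = Σ kqᵢ/rᵢ.
Distances from the field point to each charge: r₁ = 1.21 m, r₂ = 1.24 m, r₃ = 0.729 m.
V = k[(4.14×10⁻⁹)/(1.21) + (9.00×10⁻⁹)/(1.24) + (-3.76×10⁻⁹)/(0.729)] = 49.7 V.

49.7 V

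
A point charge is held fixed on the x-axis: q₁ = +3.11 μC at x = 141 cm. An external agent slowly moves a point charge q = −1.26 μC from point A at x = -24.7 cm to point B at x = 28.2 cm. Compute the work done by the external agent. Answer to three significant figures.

-9.97×10⁻³ J

For quasistatic motion the external work equals the change in potential energy: W_ext = qΔV = q(V_B − V_A).
At A: distance to the source charge is 1.66 m; V_A = kq₁/r = 1.69×10⁴ V.
At B: distance to the source charge is 1.13 m; V_B = kq₁/r = 2.48×10⁴ V.
ΔV = V_B − V_A = 7910 V.
W_ext = qΔV = (-1.26×10⁻⁶ C)(7910 V) = -9.97×10⁻³ J.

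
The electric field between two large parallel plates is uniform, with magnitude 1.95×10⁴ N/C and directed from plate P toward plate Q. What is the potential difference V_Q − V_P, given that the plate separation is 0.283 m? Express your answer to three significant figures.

-5520 V

In a uniform field, potential decreases in the direction of E: ΔV = −E·d for a displacement d parallel to E.
Going from P to Q is a displacement of 0.283 m along the field, so V_Q − V_P = −Ed = -5520 V.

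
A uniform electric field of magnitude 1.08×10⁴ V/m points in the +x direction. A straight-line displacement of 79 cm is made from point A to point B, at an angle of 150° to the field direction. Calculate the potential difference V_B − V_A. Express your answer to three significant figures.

Only the component of displacement along E changes the potential: ΔV = −E·d·cosθ.
ΔV = −(1.08×10⁴ V/m)(0.790 m)cos150° = 7390 V.

7390 V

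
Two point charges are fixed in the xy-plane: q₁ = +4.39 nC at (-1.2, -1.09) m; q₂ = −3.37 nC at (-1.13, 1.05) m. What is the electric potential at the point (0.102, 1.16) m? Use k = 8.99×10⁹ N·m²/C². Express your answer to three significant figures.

-9.31 V

Electric potential is a scalar, so the contributions from each charge add algebraically: V = Σ kqᵢ/rᵢ.
Distances from the field point to each charge: r₁ = 2.60 m, r₂ = 1.24 m.
V = k[(4.39×10⁻⁹)/(2.60) + (-3.37×10⁻⁹)/(1.24)] = -9.31 V.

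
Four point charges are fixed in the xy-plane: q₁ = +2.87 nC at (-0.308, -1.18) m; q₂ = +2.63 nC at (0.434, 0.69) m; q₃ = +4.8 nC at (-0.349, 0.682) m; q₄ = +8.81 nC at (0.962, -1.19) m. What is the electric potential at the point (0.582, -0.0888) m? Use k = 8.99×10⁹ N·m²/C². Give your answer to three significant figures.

The total potential is the scalar sum of each charge's contribution, V = Σ kqᵢ/rᵢ.
Distances from the field point to each charge: r₁ = 1.41 m, r₂ = 0.793 m, r₃ = 1.21 m, r₄ = 1.16 m.
V = k[(2.87×10⁻⁹)/(1.41) + (2.63×10⁻⁹)/(0.793) + (4.80×10⁻⁹)/(1.21) + (8.81×10⁻⁹)/(1.16)] = 152 V.

152 V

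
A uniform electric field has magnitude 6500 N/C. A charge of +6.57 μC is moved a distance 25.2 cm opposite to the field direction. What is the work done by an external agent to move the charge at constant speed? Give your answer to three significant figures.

The potential change for a displacement 25.2 cm opposite to the field direction is ΔV = +Ed = 1640 V.
W_ext = qΔV = 0.0108 J.

0.0108 J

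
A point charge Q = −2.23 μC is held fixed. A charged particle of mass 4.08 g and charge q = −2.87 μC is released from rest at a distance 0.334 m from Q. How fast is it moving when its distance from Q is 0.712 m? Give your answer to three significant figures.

Only the electrostatic force acts, so mechanical energy is conserved: ½mv² = U₁ − U₂ = kQq(1/r₁ − 1/r₂).
U₁ − U₂ = (8.99×10⁹ N·m²/C²)(-2.23×10⁻⁶ C)(-2.87×10⁻⁶ C)(1/0.334 − 1/0.712) = 0.0915 J.
v = √(2·0.0915/4.08×10⁻³) = 6.70 m/s.

6.70 m/s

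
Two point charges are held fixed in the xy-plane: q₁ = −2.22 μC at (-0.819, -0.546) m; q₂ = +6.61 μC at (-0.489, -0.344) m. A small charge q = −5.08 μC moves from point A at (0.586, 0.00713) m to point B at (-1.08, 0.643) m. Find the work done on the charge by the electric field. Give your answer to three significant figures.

-0.0207 J

The work done by the electric force is W_field = −ΔU = −q(V_B − V_A) = q(V_A − V_B).
At A: distances to the source charges are 1.51 m, 1.13 m; V_A = Σ kqᵢ/rᵢ = 3.93×10⁴ V.
At B: distances to the source charges are 1.22 m, 1.15 m; V_B = Σ kqᵢ/rᵢ = 3.53×10⁴ V.
ΔV = V_B − V_A = -4070 V.
W_field = −qΔV = −(-5.08×10⁻⁶ C)(-4070 V) = -0.0207 J.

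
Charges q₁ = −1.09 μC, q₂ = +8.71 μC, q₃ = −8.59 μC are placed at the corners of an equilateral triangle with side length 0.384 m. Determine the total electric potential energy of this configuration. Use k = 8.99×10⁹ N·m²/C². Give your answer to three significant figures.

-1.75 J

The assembly work is the sum of pairwise potential energies, U = Σ_{i<j} kqᵢqⱼ/rᵢⱼ.
All three pair separations equal the side length, 0.384 m.
U = (-0.222) + (0.219) + (-1.75) = -1.75 J.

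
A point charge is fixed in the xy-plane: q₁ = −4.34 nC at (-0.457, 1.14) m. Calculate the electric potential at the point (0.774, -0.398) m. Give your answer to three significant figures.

The total potential is the scalar sum of each charge's contribution, V = Σ kqᵢ/rᵢ.
Distances from the field point to each charge: r₁ = 1.97 m.
V = k[(-4.34×10⁻⁹)/(1.97)] = -19.8 V.

-19.8 V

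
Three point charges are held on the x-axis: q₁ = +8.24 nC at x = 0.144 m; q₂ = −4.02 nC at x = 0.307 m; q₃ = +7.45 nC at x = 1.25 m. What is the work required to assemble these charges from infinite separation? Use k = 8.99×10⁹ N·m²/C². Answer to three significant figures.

The assembly work is the sum of pairwise potential energies, U = Σ_{i<j} kqᵢqⱼ/rᵢⱼ.
Pair separations: r₁₂ = 0.163 m, r₁₃ = 1.11 m, r₂₃ = 0.943 m.
U = (-1.83×10⁻⁶) + (4.99×10⁻⁷) + (-2.86×10⁻⁷) = -1.61×10⁻⁶ J.

-1.61×10⁻⁶ J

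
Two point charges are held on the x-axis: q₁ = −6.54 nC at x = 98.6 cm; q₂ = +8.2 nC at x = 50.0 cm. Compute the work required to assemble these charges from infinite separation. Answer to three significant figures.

-9.92×10⁻⁷ J

The work to assemble the configuration equals its total potential energy, U = Σ kqᵢqⱼ/rᵢⱼ over all pairs.
Pair separations: r₁₂ = 0.486 m.
U = (-9.92×10⁻⁷) = -9.92×10⁻⁷ J.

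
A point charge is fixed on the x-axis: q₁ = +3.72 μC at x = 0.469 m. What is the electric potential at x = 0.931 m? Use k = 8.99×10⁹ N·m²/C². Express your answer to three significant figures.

Electric potential is a scalar, so the contributions from each charge add algebraically: V = Σ kqᵢ/rᵢ.
V = k[(3.72×10⁻⁶)/(0.462)] = 7.24×10⁴ V.

7.24×10⁴ V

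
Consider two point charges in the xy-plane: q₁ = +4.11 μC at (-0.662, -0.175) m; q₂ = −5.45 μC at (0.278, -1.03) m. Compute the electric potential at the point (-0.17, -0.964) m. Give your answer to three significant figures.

The total potential is the scalar sum of each charge's contribution, V = Σ kqᵢ/rᵢ.
Distances from the field point to each charge: r₁ = 0.930 m, r₂ = 0.453 m.
V = k[(4.11×10⁻⁶)/(0.930) + (-5.45×10⁻⁶)/(0.453)] = -6.85×10⁴ V.

-6.85×10⁴ V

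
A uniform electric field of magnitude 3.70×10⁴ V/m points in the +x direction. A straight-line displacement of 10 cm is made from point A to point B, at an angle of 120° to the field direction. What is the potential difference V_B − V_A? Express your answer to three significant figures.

Only the component of displacement along E changes the potential: ΔV = −E·d·cosθ.
ΔV = −(3.70×10⁴ V/m)(0.100 m)cos120° = 1850 V.

1850 V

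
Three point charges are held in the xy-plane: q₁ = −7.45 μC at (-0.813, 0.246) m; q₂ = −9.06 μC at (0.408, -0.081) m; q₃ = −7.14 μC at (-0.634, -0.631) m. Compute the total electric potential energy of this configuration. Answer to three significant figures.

The work to assemble the configuration equals its total potential energy, U = Σ kqᵢqⱼ/rᵢⱼ over all pairs.
Pair separations: r₁₂ = 1.26 m, r₁₃ = 0.895 m, r₂₃ = 1.18 m.
U = (0.480) + (0.534) + (0.494) = 1.51 J.

1.51 J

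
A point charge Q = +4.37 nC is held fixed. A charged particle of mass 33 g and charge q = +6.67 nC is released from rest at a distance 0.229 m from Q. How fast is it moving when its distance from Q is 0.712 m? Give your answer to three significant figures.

6.86×10⁻³ m/s

Only the electrostatic force acts, so mechanical energy is conserved: ½mv² = U₁ − U₂ = kQq(1/r₁ − 1/r₂).
U₁ − U₂ = (8.99×10⁹ N·m²/C²)(4.37×10⁻⁹ C)(6.67×10⁻⁹ C)(1/0.229 − 1/0.712) = 7.76×10⁻⁷ J.
v = √(2·7.76×10⁻⁷/0.0330) = 6.86×10⁻³ m/s.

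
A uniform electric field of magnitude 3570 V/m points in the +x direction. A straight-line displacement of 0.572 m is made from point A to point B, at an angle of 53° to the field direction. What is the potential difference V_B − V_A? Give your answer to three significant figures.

Only the component of displacement along E changes the potential: ΔV = −E·d·cosθ.
ΔV = −(3570 V/m)(0.572 m)cos53° = -1230 V.

-1230 V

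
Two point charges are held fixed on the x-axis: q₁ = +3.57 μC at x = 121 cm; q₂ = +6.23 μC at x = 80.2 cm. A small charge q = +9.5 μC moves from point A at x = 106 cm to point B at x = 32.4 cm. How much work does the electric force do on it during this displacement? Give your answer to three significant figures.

The work done by the electric force is W_field = −ΔU = −q(V_B − V_A) = q(V_A − V_B).
At A: distances to the source charges are 0.150 m, 0.258 m; V_A = Σ kqᵢ/rᵢ = 4.31×10⁵ V.
At B: distances to the source charges are 0.886 m, 0.478 m; V_B = Σ kqᵢ/rᵢ = 1.53×10⁵ V.
ΔV = V_B − V_A = -2.78×10⁵ V.
W_field = −qΔV = −(9.50×10⁻⁶ C)(-2.78×10⁵ V) = 2.64 J.

2.64 J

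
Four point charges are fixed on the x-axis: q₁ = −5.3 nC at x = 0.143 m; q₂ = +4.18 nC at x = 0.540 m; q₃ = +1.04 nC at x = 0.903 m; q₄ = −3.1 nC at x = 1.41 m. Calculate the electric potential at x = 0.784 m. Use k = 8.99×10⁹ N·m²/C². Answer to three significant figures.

114 V

The total potential is the scalar sum of each charge's contribution, V = Σ kqᵢ/rᵢ.
Distances from the field point to each charge: r₁ = 0.641 m, r₂ = 0.244 m, r₃ = 0.119 m, r₄ = 0.626 m.
V = k[(-5.30×10⁻⁹)/(0.641) + (4.18×10⁻⁹)/(0.244) + (1.04×10⁻⁹)/(0.119) + (-3.10×10⁻⁹)/(0.626)] = 114 V.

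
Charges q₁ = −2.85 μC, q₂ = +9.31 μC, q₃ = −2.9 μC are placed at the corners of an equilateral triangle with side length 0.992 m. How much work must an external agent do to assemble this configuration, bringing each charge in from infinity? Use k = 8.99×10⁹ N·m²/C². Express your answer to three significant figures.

The assembly work is the sum of pairwise potential energies, U = Σ_{i<j} kqᵢqⱼ/rᵢⱼ.
All three pair separations equal the side length, 0.992 m.
U = (-0.240) + (0.0749) + (-0.245) = -0.410 J.

-0.410 J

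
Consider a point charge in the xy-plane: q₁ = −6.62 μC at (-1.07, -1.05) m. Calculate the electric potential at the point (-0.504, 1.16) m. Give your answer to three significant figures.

-2.61×10⁴ V

Electric potential is a scalar, so the contributions from each charge add algebraically: V = Σ kqᵢ/rᵢ.
Distances from the field point to each charge: r₁ = 2.28 m.
V = k[(-6.62×10⁻⁶)/(2.28)] = -2.61×10⁴ V.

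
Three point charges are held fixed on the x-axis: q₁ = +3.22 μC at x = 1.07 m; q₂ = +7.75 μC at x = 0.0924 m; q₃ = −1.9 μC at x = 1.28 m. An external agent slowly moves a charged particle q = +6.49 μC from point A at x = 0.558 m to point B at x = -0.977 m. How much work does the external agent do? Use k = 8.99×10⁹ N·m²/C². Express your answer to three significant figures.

For quasistatic motion the external work equals the change in potential energy: W_ext = qΔV = q(V_B − V_A).
At A: distances to the source charges are 0.512 m, 0.466 m, 0.722 m; V_A = Σ kqᵢ/rᵢ = 1.83×10⁵ V.
At B: distances to the source charges are 2.05 m, 1.07 m, 2.26 m; V_B = Σ kqᵢ/rᵢ = 7.17×10⁴ V.
ΔV = V_B − V_A = -1.11×10⁵ V.
W_ext = qΔV = (6.49×10⁻⁶ C)(-1.11×10⁵ V) = -0.719 J.

-0.719 J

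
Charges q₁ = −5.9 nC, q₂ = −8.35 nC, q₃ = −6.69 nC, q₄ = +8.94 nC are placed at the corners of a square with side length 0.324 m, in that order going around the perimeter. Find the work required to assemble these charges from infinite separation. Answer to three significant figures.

The work to assemble the configuration equals its total potential energy, U = Σ kqᵢqⱼ/rᵢⱼ over all pairs.
The four side pairs have separation 0.324 m and the two diagonal pairs 0.458 m.
Summing all 6 pair terms gives U = -8.96×10⁻⁷ J.

-8.96×10⁻⁷ J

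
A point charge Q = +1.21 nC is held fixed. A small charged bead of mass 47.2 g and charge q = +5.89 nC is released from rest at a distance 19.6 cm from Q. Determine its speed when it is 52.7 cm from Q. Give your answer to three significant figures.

2.95×10⁻³ m/s

Only the electrostatic force acts, so mechanical energy is conserved: ½mv² = U₁ − U₂ = kQq(1/r₁ − 1/r₂).
U₁ − U₂ = (8.99×10⁹ N·m²/C²)(1.21×10⁻⁹ C)(5.89×10⁻⁹ C)(1/0.196 − 1/0.527) = 2.05×10⁻⁷ J.
v = √(2·2.05×10⁻⁷/0.0472) = 2.95×10⁻³ m/s.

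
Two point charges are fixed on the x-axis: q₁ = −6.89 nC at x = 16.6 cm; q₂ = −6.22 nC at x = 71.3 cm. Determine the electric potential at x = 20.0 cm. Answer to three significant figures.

The total potential is the scalar sum of each charge's contribution, V = Σ kqᵢ/rᵢ.
Distances from the field point to each charge: r₁ = 0.0340 m, r₂ = 0.513 m.
V = k[(-6.89×10⁻⁹)/(0.0340) + (-6.22×10⁻⁹)/(0.513)] = -1930 V.

-1930 V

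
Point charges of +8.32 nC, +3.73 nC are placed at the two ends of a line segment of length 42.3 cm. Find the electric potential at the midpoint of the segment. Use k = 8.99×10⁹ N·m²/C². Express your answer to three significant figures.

512 V

Electric potential is a scalar, so the contributions from each charge add algebraically: V = Σ kqᵢ/rᵢ.
Each charge is 0.211 m from the midpoint.
V = k[(8.32×10⁻⁹)/(0.211) + (3.73×10⁻⁹)/(0.211)] = 512 V.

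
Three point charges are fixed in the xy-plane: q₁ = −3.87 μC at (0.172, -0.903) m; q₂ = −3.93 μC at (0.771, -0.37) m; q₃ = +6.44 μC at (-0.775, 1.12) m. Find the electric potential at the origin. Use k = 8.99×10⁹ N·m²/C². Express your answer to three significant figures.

-3.67×10⁴ V

Electric potential is a scalar, so the contributions from each charge add algebraically: V = Σ kqᵢ/rᵢ.
Distances from the field point to each charge: r₁ = 0.919 m, r₂ = 0.855 m, r₃ = 1.36 m.
V = k[(-3.87×10⁻⁶)/(0.919) + (-3.93×10⁻⁶)/(0.855) + (6.44×10⁻⁶)/(1.36)] = -3.67×10⁴ V.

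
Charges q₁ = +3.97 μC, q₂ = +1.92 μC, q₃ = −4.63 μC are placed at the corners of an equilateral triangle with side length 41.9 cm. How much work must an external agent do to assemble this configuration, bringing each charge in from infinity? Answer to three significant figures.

-0.422 J

The assembly work is the sum of pairwise potential energies, U = Σ_{i<j} kqᵢqⱼ/rᵢⱼ.
All three pair separations equal the side length, 0.419 m.
U = (0.164) + (-0.394) + (-0.191) = -0.422 J.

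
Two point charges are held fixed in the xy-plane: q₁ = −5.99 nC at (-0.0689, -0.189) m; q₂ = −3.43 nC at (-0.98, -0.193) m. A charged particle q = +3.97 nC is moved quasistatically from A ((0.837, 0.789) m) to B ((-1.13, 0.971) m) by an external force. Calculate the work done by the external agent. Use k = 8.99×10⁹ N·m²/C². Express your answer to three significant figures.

-2.07×10⁻⁸ J

For quasistatic motion the external work equals the change in potential energy: W_ext = qΔV = q(V_B − V_A).
At A: distances to the source charges are 1.33 m, 2.07 m; V_A = Σ kqᵢ/rᵢ = -55.3 V.
At B: distances to the source charges are 1.57 m, 1.17 m; V_B = Σ kqᵢ/rᵢ = -60.5 V.
ΔV = V_B − V_A = -5.20 V.
W_ext = qΔV = (3.97×10⁻⁹ C)(-5.20 V) = -2.07×10⁻⁸ J.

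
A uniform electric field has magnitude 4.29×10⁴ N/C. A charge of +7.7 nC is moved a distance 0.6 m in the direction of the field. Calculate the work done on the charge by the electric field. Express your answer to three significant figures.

The potential change for a displacement 0.6 m in the direction of the field is ΔV = −Ed = -2.57×10⁴ V.
W_field = −qΔV = 1.98×10⁻⁴ J.

1.98×10⁻⁴ J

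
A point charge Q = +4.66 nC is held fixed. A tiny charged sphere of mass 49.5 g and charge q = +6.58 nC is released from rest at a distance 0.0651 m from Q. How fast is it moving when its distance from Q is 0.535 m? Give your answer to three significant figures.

Only the electrostatic force acts, so mechanical energy is conserved: ½mv² = U₁ − U₂ = kQq(1/r₁ − 1/r₂).
U₁ − U₂ = (8.99×10⁹ N·m²/C²)(4.66×10⁻⁹ C)(6.58×10⁻⁹ C)(1/0.0651 − 1/0.535) = 3.72×10⁻⁶ J.
v = √(2·3.72×10⁻⁶/0.0495) = 0.0123 m/s.

0.0123 m/s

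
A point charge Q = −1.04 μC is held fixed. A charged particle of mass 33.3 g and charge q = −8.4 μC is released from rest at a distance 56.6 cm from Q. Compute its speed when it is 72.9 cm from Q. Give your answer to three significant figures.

1.37 m/s

Only the electrostatic force acts, so mechanical energy is conserved: ½mv² = U₁ − U₂ = kQq(1/r₁ − 1/r₂).
U₁ − U₂ = (8.99×10⁹ N·m²/C²)(-1.04×10⁻⁶ C)(-8.40×10⁻⁶ C)(1/0.566 − 1/0.729) = 0.0310 J.
v = √(2·0.0310/0.0333) = 1.37 m/s.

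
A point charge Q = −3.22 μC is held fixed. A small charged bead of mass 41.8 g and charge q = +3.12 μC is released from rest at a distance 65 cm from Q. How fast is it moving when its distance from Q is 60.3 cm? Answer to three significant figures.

0.720 m/s

Only the electrostatic force acts, so mechanical energy is conserved: ½mv² = U₁ − U₂ = kQq(1/r₁ − 1/r₂).
U₁ − U₂ = (8.99×10⁹ N·m²/C²)(-3.22×10⁻⁶ C)(3.12×10⁻⁶ C)(1/0.650 − 1/0.603) = 0.0108 J.
v = √(2·0.0108/0.0418) = 0.720 m/s.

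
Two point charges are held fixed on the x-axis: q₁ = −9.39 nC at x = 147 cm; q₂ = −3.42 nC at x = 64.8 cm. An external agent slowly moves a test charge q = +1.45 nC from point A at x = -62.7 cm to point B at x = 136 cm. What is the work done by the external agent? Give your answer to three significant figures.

-1.08×10⁻⁶ J

For quasistatic motion the external work equals the change in potential energy: W_ext = qΔV = q(V_B − V_A).
At A: distances to the source charges are 2.10 m, 1.27 m; V_A = Σ kqᵢ/rᵢ = -64.4 V.
At B: distances to the source charges are 0.110 m, 0.712 m; V_B = Σ kqᵢ/rᵢ = -811 V.
ΔV = V_B − V_A = -746 V.
W_ext = qΔV = (1.45×10⁻⁹ C)(-746 V) = -1.08×10⁻⁶ J.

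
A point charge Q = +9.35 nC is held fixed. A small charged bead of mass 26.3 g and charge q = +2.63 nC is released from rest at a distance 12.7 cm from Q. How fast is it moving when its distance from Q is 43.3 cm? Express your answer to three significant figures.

9.67×10⁻³ m/s

Only the electrostatic force acts, so mechanical energy is conserved: ½mv² = U₁ − U₂ = kQq(1/r₁ − 1/r₂).
U₁ − U₂ = (8.99×10⁹ N·m²/C²)(9.35×10⁻⁹ C)(2.63×10⁻⁹ C)(1/0.127 − 1/0.433) = 1.23×10⁻⁶ J.
v = √(2·1.23×10⁻⁶/0.0263) = 9.67×10⁻³ m/s.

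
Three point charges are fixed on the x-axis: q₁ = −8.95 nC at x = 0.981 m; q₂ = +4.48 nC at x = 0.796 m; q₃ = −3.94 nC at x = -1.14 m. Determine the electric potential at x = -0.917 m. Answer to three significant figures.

The total potential is the scalar sum of each charge's contribution, V = Σ kqᵢ/rᵢ.
Distances from the field point to each charge: r₁ = 1.90 m, r₂ = 1.71 m, r₃ = 0.223 m.
V = k[(-8.95×10⁻⁹)/(1.90) + (4.48×10⁻⁹)/(1.71) + (-3.94×10⁻⁹)/(0.223)] = -178 V.

-178 V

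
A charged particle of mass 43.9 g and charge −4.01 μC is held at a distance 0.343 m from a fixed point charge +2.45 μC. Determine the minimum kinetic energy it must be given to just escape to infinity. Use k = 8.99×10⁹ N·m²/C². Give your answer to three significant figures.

To just escape, total mechanical energy must reach zero at infinity: ½mv²_min + U = 0, so ½mv²_min = −U = |kQq|/r.
|U| = |kQq|/r = (8.99×10⁹ N·m²/C²)(2.45×10⁻⁶)(4.01×10⁻⁶)/(0.343) = 0.257 J.

0.257 J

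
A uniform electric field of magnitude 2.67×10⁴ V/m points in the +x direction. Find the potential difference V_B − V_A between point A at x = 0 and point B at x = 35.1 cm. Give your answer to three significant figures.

-9370 V

In a uniform field, potential decreases in the direction of E: V_B − V_A = −E·Δx.
V_B − V_A = −(2.67×10⁴ V/m)(0.351 m) = -9370 V.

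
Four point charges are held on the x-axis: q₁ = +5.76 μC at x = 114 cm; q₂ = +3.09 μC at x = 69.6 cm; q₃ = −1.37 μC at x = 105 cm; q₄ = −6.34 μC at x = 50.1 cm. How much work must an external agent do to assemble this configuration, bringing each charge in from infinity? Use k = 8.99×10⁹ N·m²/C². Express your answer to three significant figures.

-1.81 J

The work to assemble the configuration equals its total potential energy, U = Σ kqᵢqⱼ/rᵢⱼ over all pairs.
Pair separations: r₁₂ = 0.444 m, r₁₃ = 0.0900 m, r₁₄ = 0.639 m, r₂₃ = 0.354 m, r₂₄ = 0.195 m, r₃₄ = 0.549 m.
Summing all 6 pair terms gives U = -1.81 J.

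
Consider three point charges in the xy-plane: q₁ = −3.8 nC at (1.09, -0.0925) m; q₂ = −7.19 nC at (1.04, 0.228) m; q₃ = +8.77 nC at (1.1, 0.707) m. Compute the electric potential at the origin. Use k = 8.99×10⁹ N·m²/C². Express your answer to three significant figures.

-31.6 V

Electric potential is a scalar, so the contributions from each charge add algebraically: V = Σ kqᵢ/rᵢ.
Distances from the field point to each charge: r₁ = 1.09 m, r₂ = 1.06 m, r₃ = 1.31 m.
V = k[(-3.80×10⁻⁹)/(1.09) + (-7.19×10⁻⁹)/(1.06) + (8.77×10⁻⁹)/(1.31)] = -31.6 V.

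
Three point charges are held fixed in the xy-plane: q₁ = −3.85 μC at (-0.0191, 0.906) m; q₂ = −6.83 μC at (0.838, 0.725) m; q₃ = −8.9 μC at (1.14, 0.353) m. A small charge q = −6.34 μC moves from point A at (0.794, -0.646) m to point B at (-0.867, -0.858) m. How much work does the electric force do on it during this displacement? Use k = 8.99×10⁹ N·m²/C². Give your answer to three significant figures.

The work done by the electric force is W_field = −ΔU = −q(V_B − V_A) = q(V_A − V_B).
At A: distances to the source charges are 1.75 m, 1.37 m, 1.06 m; V_A = Σ kqᵢ/rᵢ = -1.40×10⁵ V.
At B: distances to the source charges are 1.96 m, 2.33 m, 2.34 m; V_B = Σ kqᵢ/rᵢ = -7.82×10⁴ V.
ΔV = V_B − V_A = 6.20×10⁴ V.
W_field = −qΔV = −(-6.34×10⁻⁶ C)(6.20×10⁴ V) = 0.393 J.

0.393 J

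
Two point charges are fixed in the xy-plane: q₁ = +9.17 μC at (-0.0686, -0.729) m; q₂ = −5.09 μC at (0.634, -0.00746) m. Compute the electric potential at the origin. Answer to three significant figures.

4.04×10⁴ V

Electric potential is a scalar, so the contributions from each charge add algebraically: V = Σ kqᵢ/rᵢ.
Distances from the field point to each charge: r₁ = 0.732 m, r₂ = 0.634 m.
V = k[(9.17×10⁻⁶)/(0.732) + (-5.09×10⁻⁶)/(0.634)] = 4.04×10⁴ V.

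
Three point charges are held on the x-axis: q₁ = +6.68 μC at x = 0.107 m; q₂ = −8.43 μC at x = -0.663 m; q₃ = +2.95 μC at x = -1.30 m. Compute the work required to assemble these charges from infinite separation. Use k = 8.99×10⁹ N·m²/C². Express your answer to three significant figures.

-0.883 J

The assembly work is the sum of pairwise potential energies, U = Σ_{i<j} kqᵢqⱼ/rᵢⱼ.
Pair separations: r₁₂ = 0.770 m, r₁₃ = 1.41 m, r₂₃ = 0.637 m.
U = (-0.657) + (0.126) + (-0.351) = -0.883 J.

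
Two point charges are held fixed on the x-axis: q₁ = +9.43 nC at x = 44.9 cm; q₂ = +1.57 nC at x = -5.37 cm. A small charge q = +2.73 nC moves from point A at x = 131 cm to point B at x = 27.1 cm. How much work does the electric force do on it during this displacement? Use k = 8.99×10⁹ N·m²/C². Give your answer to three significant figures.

The work done by the electric force is W_field = −ΔU = −q(V_B − V_A) = q(V_A − V_B).
At A: distances to the source charges are 0.861 m, 1.36 m; V_A = Σ kqᵢ/rᵢ = 109 V.
At B: distances to the source charges are 0.178 m, 0.325 m; V_B = Σ kqᵢ/rᵢ = 520 V.
ΔV = V_B − V_A = 411 V.
W_field = −qΔV = −(2.73×10⁻⁹ C)(411 V) = -1.12×10⁻⁶ J.

-1.12×10⁻⁶ J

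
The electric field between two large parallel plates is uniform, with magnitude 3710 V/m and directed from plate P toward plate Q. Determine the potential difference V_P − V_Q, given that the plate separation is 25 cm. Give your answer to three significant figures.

In a uniform field, potential decreases in the direction of E: ΔV = −E·d for a displacement d parallel to E.
Going from Q to P is a displacement of 25 cm opposite to the field, so V_P − V_Q = +Ed = 928 V.

928 V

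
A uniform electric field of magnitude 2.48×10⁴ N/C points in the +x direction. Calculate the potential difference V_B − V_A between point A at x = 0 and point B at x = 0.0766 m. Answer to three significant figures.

-1900 V

In a uniform field, potential decreases in the direction of E: V_B − V_A = −E·Δx.
V_B − V_A = −(2.48×10⁴ V/m)(0.0766 m) = -1900 V.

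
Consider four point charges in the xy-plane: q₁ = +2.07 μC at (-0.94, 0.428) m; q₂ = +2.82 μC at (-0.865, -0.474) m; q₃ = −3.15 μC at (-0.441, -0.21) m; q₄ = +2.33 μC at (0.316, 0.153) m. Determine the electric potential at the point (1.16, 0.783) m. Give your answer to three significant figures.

2.42×10⁴ V

Electric potential is a scalar, so the contributions from each charge add algebraically: V = Σ kqᵢ/rᵢ.
Distances from the field point to each charge: r₁ = 2.13 m, r₂ = 2.38 m, r₃ = 1.88 m, r₄ = 1.05 m.
V = k[(2.07×10⁻⁶)/(2.13) + (2.82×10⁻⁶)/(2.38) + (-3.15×10⁻⁶)/(1.88) + (2.33×10⁻⁶)/(1.05)] = 2.42×10⁴ V.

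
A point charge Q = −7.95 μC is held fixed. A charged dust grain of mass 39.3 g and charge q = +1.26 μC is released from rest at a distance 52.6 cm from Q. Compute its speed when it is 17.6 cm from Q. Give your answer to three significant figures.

4.16 m/s

Only the electrostatic force acts, so mechanical energy is conserved: ½mv² = U₁ − U₂ = kQq(1/r₁ − 1/r₂).
U₁ − U₂ = (8.99×10⁹ N·m²/C²)(-7.95×10⁻⁶ C)(1.26×10⁻⁶ C)(1/0.526 − 1/0.176) = 0.340 J.
v = √(2·0.340/0.0393) = 4.16 m/s.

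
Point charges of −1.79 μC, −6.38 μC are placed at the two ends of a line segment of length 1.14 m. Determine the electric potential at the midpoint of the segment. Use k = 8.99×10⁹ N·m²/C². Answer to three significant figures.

-1.29×10⁵ V

Electric potential is a scalar, so the contributions from each charge add algebraically: V = Σ kqᵢ/rᵢ.
Each charge is 0.570 m from the midpoint.
V = k[(-1.79×10⁻⁶)/(0.570) + (-6.38×10⁻⁶)/(0.570)] = -1.29×10⁵ V.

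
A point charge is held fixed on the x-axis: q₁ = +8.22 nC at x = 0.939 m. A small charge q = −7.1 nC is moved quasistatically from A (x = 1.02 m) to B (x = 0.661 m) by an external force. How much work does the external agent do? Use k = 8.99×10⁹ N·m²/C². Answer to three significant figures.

4.59×10⁻⁶ J

For quasistatic motion the external work equals the change in potential energy: W_ext = qΔV = q(V_B − V_A).
At A: distance to the source charge is 0.0810 m; V_A = kq₁/r = 912 V.
At B: distance to the source charge is 0.278 m; V_B = kq₁/r = 266 V.
ΔV = V_B − V_A = -646 V.
W_ext = qΔV = (-7.10×10⁻⁹ C)(-646 V) = 4.59×10⁻⁶ J.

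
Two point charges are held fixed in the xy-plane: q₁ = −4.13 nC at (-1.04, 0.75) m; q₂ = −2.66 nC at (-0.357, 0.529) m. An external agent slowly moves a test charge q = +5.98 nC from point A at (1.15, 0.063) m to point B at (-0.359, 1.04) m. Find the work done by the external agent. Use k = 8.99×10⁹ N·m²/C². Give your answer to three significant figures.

For quasistatic motion the external work equals the change in potential energy: W_ext = qΔV = q(V_B − V_A).
At A: distances to the source charges are 2.30 m, 1.58 m; V_A = Σ kqᵢ/rᵢ = -31.3 V.
At B: distances to the source charges are 0.740 m, 0.511 m; V_B = Σ kqᵢ/rᵢ = -97.0 V.
ΔV = V_B − V_A = -65.6 V.
W_ext = qΔV = (5.98×10⁻⁹ C)(-65.6 V) = -3.92×10⁻⁷ J.

-3.92×10⁻⁷ J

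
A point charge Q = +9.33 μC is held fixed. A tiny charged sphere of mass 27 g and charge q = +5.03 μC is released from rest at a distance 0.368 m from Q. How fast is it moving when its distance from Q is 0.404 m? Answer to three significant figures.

2.75 m/s

Only the electrostatic force acts, so mechanical energy is conserved: ½mv² = U₁ − U₂ = kQq(1/r₁ − 1/r₂).
U₁ − U₂ = (8.99×10⁹ N·m²/C²)(9.33×10⁻⁶ C)(5.03×10⁻⁶ C)(1/0.368 − 1/0.404) = 0.102 J.
v = √(2·0.102/0.0270) = 2.75 m/s.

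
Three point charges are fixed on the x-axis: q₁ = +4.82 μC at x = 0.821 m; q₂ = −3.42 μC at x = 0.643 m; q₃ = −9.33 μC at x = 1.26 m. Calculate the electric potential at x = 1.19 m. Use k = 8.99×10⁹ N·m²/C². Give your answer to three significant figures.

-1.14×10⁶ V

Electric potential is a scalar, so the contributions from each charge add algebraically: V = Σ kqᵢ/rᵢ.
Distances from the field point to each charge: r₁ = 0.369 m, r₂ = 0.547 m, r₃ = 0.0700 m.
V = k[(4.82×10⁻⁶)/(0.369) + (-3.42×10⁻⁶)/(0.547) + (-9.33×10⁻⁶)/(0.0700)] = -1.14×10⁶ V.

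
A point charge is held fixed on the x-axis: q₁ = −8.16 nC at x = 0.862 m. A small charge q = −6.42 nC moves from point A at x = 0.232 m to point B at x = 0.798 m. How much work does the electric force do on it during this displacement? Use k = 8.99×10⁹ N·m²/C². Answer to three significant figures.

The work done by the electric force is W_field = −ΔU = −q(V_B − V_A) = q(V_A − V_B).
At A: distance to the source charge is 0.630 m; V_A = kq₁/r = -116 V.
At B: distance to the source charge is 0.0640 m; V_B = kq₁/r = -1150 V.
ΔV = V_B − V_A = -1030 V.
W_field = −qΔV = −(-6.42×10⁻⁹ C)(-1030 V) = -6.61×10⁻⁶ J.

-6.61×10⁻⁶ J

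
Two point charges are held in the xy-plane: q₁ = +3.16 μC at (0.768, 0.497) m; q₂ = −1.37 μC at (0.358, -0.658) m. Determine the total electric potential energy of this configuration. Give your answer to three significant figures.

-0.0318 J

The assembly work is the sum of pairwise potential energies, U = Σ_{i<j} kqᵢqⱼ/rᵢⱼ.
Pair separations: r₁₂ = 1.23 m.
U = (-0.0318) = -0.0318 J.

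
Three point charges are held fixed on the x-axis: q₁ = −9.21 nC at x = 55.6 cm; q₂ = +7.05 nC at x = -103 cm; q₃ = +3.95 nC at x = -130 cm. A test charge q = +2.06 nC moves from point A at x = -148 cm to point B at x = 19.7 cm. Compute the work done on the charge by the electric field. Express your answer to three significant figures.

9.33×10⁻⁷ J

The work done by the electric force is W_field = −ΔU = −q(V_B − V_A) = q(V_A − V_B).
At A: distances to the source charges are 2.04 m, 0.450 m, 0.180 m; V_A = Σ kqᵢ/rᵢ = 297 V.
At B: distances to the source charges are 0.359 m, 1.23 m, 1.50 m; V_B = Σ kqᵢ/rᵢ = -155 V.
ΔV = V_B − V_A = -453 V.
W_field = −qΔV = −(2.06×10⁻⁹ C)(-453 V) = 9.33×10⁻⁷ J.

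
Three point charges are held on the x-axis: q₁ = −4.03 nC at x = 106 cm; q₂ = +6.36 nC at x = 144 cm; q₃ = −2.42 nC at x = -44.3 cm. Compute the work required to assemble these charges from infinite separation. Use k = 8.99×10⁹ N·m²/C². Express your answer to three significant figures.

The assembly work is the sum of pairwise potential energies, U = Σ_{i<j} kqᵢqⱼ/rᵢⱼ.
Pair separations: r₁₂ = 0.380 m, r₁₃ = 1.50 m, r₂₃ = 1.88 m.
U = (-6.06×10⁻⁷) + (5.83×10⁻⁸) + (-7.35×10⁻⁸) = -6.22×10⁻⁷ J.

-6.22×10⁻⁷ J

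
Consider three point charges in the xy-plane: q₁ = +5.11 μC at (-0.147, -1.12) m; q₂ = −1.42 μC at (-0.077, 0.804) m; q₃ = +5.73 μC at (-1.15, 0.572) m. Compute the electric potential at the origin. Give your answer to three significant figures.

6.50×10⁴ V

The total potential is the scalar sum of each charge's contribution, V = Σ kqᵢ/rᵢ.
Distances from the field point to each charge: r₁ = 1.13 m, r₂ = 0.808 m, r₃ = 1.28 m.
V = k[(5.11×10⁻⁶)/(1.13) + (-1.42×10⁻⁶)/(0.808) + (5.73×10⁻⁶)/(1.28)] = 6.50×10⁴ V.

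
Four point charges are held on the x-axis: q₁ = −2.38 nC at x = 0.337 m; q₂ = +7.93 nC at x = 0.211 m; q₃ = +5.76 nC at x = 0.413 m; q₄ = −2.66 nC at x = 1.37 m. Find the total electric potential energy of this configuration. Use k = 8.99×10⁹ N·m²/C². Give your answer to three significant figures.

-1.19×10⁻⁶ J

The assembly work is the sum of pairwise potential energies, U = Σ_{i<j} kqᵢqⱼ/rᵢⱼ.
Pair separations: r₁₂ = 0.126 m, r₁₃ = 0.0760 m, r₁₄ = 1.03 m, r₂₃ = 0.202 m, r₂₄ = 1.16 m, r₃₄ = 0.957 m.
Summing all 6 pair terms gives U = -1.19×10⁻⁶ J.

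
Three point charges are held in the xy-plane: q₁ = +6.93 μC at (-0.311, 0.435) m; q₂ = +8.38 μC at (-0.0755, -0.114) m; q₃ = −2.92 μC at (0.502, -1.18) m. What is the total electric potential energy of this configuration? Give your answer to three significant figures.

0.592 J

The assembly work is the sum of pairwise potential energies, U = Σ_{i<j} kqᵢqⱼ/rᵢⱼ.
Pair separations: r₁₂ = 0.597 m, r₁₃ = 1.81 m, r₂₃ = 1.21 m.
U = (0.874) + (-0.101) + (-0.181) = 0.592 J.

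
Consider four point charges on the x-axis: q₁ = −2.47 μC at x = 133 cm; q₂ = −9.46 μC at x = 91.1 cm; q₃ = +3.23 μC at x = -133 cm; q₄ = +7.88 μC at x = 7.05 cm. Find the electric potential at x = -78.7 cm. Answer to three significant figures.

7.55×10⁴ V

The total potential is the scalar sum of each charge's contribution, V = Σ kqᵢ/rᵢ.
Distances from the field point to each charge: r₁ = 2.12 m, r₂ = 1.70 m, r₃ = 0.543 m, r₄ = 0.858 m.
V = k[(-2.47×10⁻⁶)/(2.12) + (-9.46×10⁻⁶)/(1.70) + (3.23×10⁻⁶)/(0.543) + (7.88×10⁻⁶)/(0.858)] = 7.55×10⁴ V.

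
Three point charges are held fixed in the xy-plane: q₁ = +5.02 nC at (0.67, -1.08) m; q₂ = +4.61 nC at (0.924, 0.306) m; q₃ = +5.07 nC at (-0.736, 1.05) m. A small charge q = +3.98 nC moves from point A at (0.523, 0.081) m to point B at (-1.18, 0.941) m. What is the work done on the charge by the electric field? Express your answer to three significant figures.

The work done by the electric force is W_field = −ΔU = −q(V_B − V_A) = q(V_A − V_B).
At A: distances to the source charges are 1.17 m, 0.460 m, 1.59 m; V_A = Σ kqᵢ/rᵢ = 157 V.
At B: distances to the source charges are 2.74 m, 2.20 m, 0.457 m; V_B = Σ kqᵢ/rᵢ = 135 V.
ΔV = V_B − V_A = -22.4 V.
W_field = −qΔV = −(3.98×10⁻⁹ C)(-22.4 V) = 8.90×10⁻⁸ J.

8.90×10⁻⁸ J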